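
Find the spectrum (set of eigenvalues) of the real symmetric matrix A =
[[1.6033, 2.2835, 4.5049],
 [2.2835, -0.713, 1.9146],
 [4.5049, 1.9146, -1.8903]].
sigma(A) ≈ {-5, -2, 6}

A is real symmetric, so its spectrum consists of real eigenvalues. Expanding the characteristic polynomial of the displayed matrix gives
  det(λ I - A) = p(λ) = λ^3 + (1)λ^2 + (-32)λ + (-60).
Solving p(λ) = 0 yields eigenvalues ≈ -5, -2, 6. (A is shown rounded to 4 decimals, so these recover the underlying integer eigenvalues to within that precision.)
Verification: the trace of A = -1 equals the sum of eigenvalues -1, and det(A) ≈ 60.0009 matches the eigenvalue product 60.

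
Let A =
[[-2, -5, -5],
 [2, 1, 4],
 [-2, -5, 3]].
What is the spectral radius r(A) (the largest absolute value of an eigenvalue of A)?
r(A) ≈ 4.3972

The eigenvalues of A are the roots of its characteristic polynomial. With M = A (coefficients from the trace, the sum of principal 2x2 minors, and det A):
  p(λ) = det(λ I - M) = λ^3 - 2λ^2 + 15λ - 64.
No integer candidate from the rational root theorem (±divisors of 64) is a root, so the roots are irrational. The cubic discriminant is Δ = -90680 < 0, so there is one real root and a complex-conjugate pair. p(3) = -10 and p(4) = 28 have opposite signs, so a root lies in (3, 4); Newton's method refines it to λ ≈ 3.3099. Dividing out (λ - (3.3099)) leaves approximately λ^2 + 1.3099λ + 19.3358. For λ^2 + 1.3099λ + 19.3358 the discriminant is -75.6272. It is negative, so the remaining roots are the complex-conjugate pair λ ≈ -0.655 ± 4.3482i. Their product equals the constant term, so |λ|^2 ≈ 19.3358 and |λ| ≈ 4.3972.
Thus the eigenvalues (to 4 decimals) are 3.3099 (modulus 3.3099); -0.655 ± 4.3482i (modulus 4.3972). The spectral radius is the largest modulus: r(A) ≈ 4.3972. (Cross-check: r(A) ≤ ||A||_2 ≈ 8.6078; equality holds whenever A is normal, though it can also hold for some non-normal A.)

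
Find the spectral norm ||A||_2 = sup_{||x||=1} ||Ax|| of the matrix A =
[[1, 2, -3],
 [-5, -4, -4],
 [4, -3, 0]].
||A||_2 ≈ 7.6743 (= sqrt(largest eigenvalue of A^T A))

||A||_2 = sigma_max(A) = sqrt(lambda_max(A^T A)). Form the symmetric matrix M = A^T A =
[[42, 10, 17],
 [10, 29, 10],
 [17, 10, 25]].
Its characteristic polynomial (trace, sum of principal 2x2 minors, determinant of M give the coefficients) is
  p(λ) = det(λ I - M) = λ^3 - 96λ^2 + 2504λ - 18769.
No integer candidate from the rational root theorem (±divisors of 18769) is a root, so the roots are irrational. The cubic discriminant is Δ = 261923845 > 0, so there are three distinct real roots. p(13) = -244 and p(14) = 215 have opposite signs, so a root lies in (13, 14); Newton's method refines it to λ ≈ 13.5014. p(23) = 206 and p(24) = -145 have opposite signs, so a root lies in (23, 24); Newton's method refines it to λ ≈ 23.6042. p(58) = -1369 and p(59) = 170 have opposite signs, so a root lies in (58, 59); Newton's method refines it to λ ≈ 58.8944. Check (Vieta): the three roots sum to 96, matching tr M = 96.
So the eigenvalues of A^T A are ≈ 13.5014, 23.6042, 58.8944 (all ≥ 0, as they must be for A^T A). The largest is λ_max ≈ 58.8944, hence ||A||_2 = sqrt(λ_max) ≈ 7.6743.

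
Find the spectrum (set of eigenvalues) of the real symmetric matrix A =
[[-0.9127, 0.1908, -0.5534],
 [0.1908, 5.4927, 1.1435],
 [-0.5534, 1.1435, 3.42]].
sigma(A) ≈ {-1, 3, 6}

A is real symmetric, so its spectrum consists of real eigenvalues. Expanding the characteristic polynomial of the displayed matrix gives
  det(λ I - A) = p(λ) = λ^3 + (-8)λ^2 + (9)λ + (18).
Solving p(λ) = 0 yields eigenvalues ≈ -1, 3, 6. (A is shown rounded to 4 decimals, so these recover the underlying integer eigenvalues to within that precision.)
Verification: the trace of A = 8 equals the sum of eigenvalues 8, and det(A) ≈ -17.9998 matches the eigenvalue product -18.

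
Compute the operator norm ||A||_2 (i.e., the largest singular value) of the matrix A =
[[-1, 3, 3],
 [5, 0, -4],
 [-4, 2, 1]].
||A||_2 ≈ 8.1603 (= sqrt(largest eigenvalue of A^T A))

||A||_2 = sigma_max(A) = sqrt(lambda_max(A^T A)). Form the symmetric matrix M = A^T A =
[[42, -11, -27],
 [-11, 13, 11],
 [-27, 11, 26]].
Its characteristic polynomial (trace, sum of principal 2x2 minors, determinant of M give the coefficients) is
  p(λ) = det(λ I - M) = λ^3 - 81λ^2 + 1005λ - 3025.
No integer candidate from the rational root theorem (±divisors of 3025) is a root, so the roots are irrational. The cubic discriminant is Δ = 321472800 > 0, so there are three distinct real roots. p(4) = -237 and p(5) = 100 have opposite signs, so a root lies in (4, 5); Newton's method refines it to λ ≈ 4.6583. p(9) = 188 and p(10) = -75 have opposite signs, so a root lies in (9, 10); Newton's method refines it to λ ≈ 9.7519. p(66) = -2035 and p(67) = 1464 have opposite signs, so a root lies in (66, 67); Newton's method refines it to λ ≈ 66.5898. Check (Vieta): the three roots sum to 81, matching tr M = 81.
So the eigenvalues of A^T A are ≈ 4.6583, 9.7519, 66.5898 (all ≥ 0, as they must be for A^T A). The largest is λ_max ≈ 66.5898, hence ||A||_2 = sqrt(λ_max) ≈ 8.1603.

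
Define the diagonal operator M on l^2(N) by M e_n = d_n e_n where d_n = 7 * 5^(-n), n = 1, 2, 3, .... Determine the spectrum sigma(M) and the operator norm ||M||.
sigma(M) = {7 * 5^(-n) : n ≥ 1} ∪ {0}; ||M|| = 7/5

A bounded diagonal operator on l^2 with diagonal entries d_n has spectrum equal to the closure of {d_n : n ≥ 1}: every d_n is an eigenvalue (with eigenvector e_n), so {d_n} ⊂ sigma(M); the spectrum is closed, so its closure is too; and for lambda not in the closure, (M - lambda I) has bounded inverse (the diagonal entries 1/(d_n - lambda) are bounded). For our sequence d_n = 7 * 5^(-n), n = 1, 2, 3, ...:
  - {d_n} = {7 * 5^(-n) : n ≥ 1}; the only limit point is 0
  - closure = {7 * 5^(-n) : n ≥ 1} ∪ {0}
For the norm: a diagonal operator has ||M|| = sup_n |d_n|. Here d_n = 7 * 5^(-n) is positive and decreasing, so sup_n |d_n| = d_1 = 7/5. So ||M|| = 7/5.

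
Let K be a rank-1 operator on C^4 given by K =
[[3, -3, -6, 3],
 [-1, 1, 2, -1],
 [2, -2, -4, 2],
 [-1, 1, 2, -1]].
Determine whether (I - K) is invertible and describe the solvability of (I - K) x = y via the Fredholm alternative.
(I - K) is invertible (det(I - K) = 2 ≠ 0), so for every y in C^4 the equation (I - K) x = y has a unique solution.

K has rank 1, so it is an outer product K = u v^T: every row of K is a multiple of one row vector. Reading off the entries, u = (3, -1, 2, -1) and v = (1, -1, -2, 1) (row i of K equals u_i·v^T). A rank-one matrix u v^T satisfies K u = u (v·u) and kills the (3)-dimensional subspace v^⊥, so its characteristic polynomial is lambda^3 (lambda - v·u) with v·u = tr K = -1. Hence the eigenvalues of I - K are 1 (multiplicity 3) and 1 - (-1) = 2, so det(I - K) = 2. (Direct check: I - K =
[[-2, 3, 6, -3],
 [1, 0, -2, 1],
 [-2, 2, 5, -2],
 [1, -1, -2, 2]]
has determinant 2.) The finite-dimensional Fredholm alternative says: either (I - K) is invertible, or ker(I - K) ≠ {0} and then range(I - K) = ker((I - K)^*)^⊥, with dim ker(I - K) = dim ker((I - K)^*). Since det(I - K) ≠ 0, 1 is not an eigenvalue of K and ker(I - K) = {0}, so we are in the first case: for every y there is a unique x = (I - K)^(-1) y. Explicitly, by the Sherman–Morrison formula, (I - u v^T)^(-1) = I + u v^T/(1 - v·u), i.e. (I - K)^(-1) = I + K/(2).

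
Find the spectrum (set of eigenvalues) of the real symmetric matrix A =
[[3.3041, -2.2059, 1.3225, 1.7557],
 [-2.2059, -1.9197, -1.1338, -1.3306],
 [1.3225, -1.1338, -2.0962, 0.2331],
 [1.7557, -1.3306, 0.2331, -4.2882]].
sigma(A) ≈ {-5, -3, -2, 5}

A is real symmetric, so its spectrum consists of real eigenvalues. Expanding the characteristic polynomial of the displayed matrix gives
  det(λ I - A) = p(λ) = λ^4 + (5)λ^3 + (-19)λ^2 + (-125.0017)λ + (-150.0023).
Solving p(λ) = 0 yields eigenvalues ≈ -5, -3, -2, 5. (A is shown rounded to 4 decimals, so these recover the underlying integer eigenvalues to within that precision.)
Verification: the trace of A = -5 equals the sum of eigenvalues -5, and det(A) ≈ -150.0023 matches the eigenvalue product -150.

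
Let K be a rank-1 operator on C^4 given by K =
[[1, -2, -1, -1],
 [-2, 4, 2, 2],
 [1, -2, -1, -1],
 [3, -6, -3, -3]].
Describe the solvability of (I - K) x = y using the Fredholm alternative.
(I - K) is singular (det(I - K) = 0, i.e. 1 ∈ sigma(K)). (I - K) x = y is solvable iff y ⊥ ker((I - K)^*) = span{(1, -2, -1, -1)}, i.e. iff y_1 - 2y_2 - y_3 - y_4 = 0. When solvable, the solutions are x = y + c·(1, -2, 1, 3), c arbitrary (ker(I - K) = span{(1, -2, 1, 3)}, dimension 1).

K has rank 1, so it is an outer product K = u v^T: every row of K is a multiple of one row vector. Reading off the entries, u = (1, -2, 1, 3) and v = (1, -2, -1, -1) (row i of K equals u_i·v^T). A rank-one matrix u v^T satisfies K u = u (v·u) and kills the (3)-dimensional subspace v^⊥, so its characteristic polynomial is lambda^3 (lambda - v·u) with v·u = tr K = 1. Hence the eigenvalues of I - K are 1 (multiplicity 3) and 1 - (1) = 0, so det(I - K) = 0. (Direct check: I - K =
[[0, 2, 1, 1],
 [2, -3, -2, -2],
 [-1, 2, 2, 1],
 [-3, 6, 3, 4]]
has determinant 0.) So 1 is an eigenvalue of K and (I - K) is not invertible. The finite-dimensional Fredholm alternative says: either (I - K) is invertible, or ker(I - K) ≠ {0} and then range(I - K) = ker((I - K)^*)^⊥, with dim ker(I - K) = dim ker((I - K)^*). We are in the second case, so we need both kernels. Kernel of I - K: (I - K) u = u - u (v·u) = u - u = 0, so ker(I - K) = span{u} = span{(1, -2, 1, 3)} (it is exactly 1-dimensional because rank(I - K) = 3). Kernel of the adjoint: K is real, so (I - K)^* = I - K^T = I - v u^T, and (I - v u^T) v = v - v (u·v) = 0; hence ker((I - K)^*) = span{v} = span{(1, -2, -1, -1)}. Therefore (I - K) x = y is solvable iff <y, v> = 0, i.e. iff y_1 - 2y_2 - y_3 - y_4 = 0. When this holds, K y = u (v·y) = 0, so (I - K) y = y and x = y is a particular solution; the full solution set is the line x = y + c·u = y + c·(1, -2, 1, 3), c ∈ C.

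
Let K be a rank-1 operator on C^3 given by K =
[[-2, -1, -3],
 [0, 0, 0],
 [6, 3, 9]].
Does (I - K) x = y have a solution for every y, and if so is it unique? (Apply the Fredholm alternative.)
(I - K) is invertible (det(I - K) = -6 ≠ 0), so for every y in C^3 the equation (I - K) x = y has a unique solution.

K has rank 1, so it is an outer product K = u v^T: every row of K is a multiple of one row vector. Reading off the entries, u = (1, 0, -3) and v = (-2, -1, -3) (row i of K equals u_i·v^T). A rank-one matrix u v^T satisfies K u = u (v·u) and kills the (2)-dimensional subspace v^⊥, so its characteristic polynomial is lambda^2 (lambda - v·u) with v·u = tr K = 7. Hence the eigenvalues of I - K are 1 (multiplicity 2) and 1 - (7) = -6, so det(I - K) = -6. (Direct check: I - K =
[[3, 1, 3],
 [0, 1, 0],
 [-6, -3, -8]]
has determinant -6.) The finite-dimensional Fredholm alternative says: either (I - K) is invertible, or ker(I - K) ≠ {0} and then range(I - K) = ker((I - K)^*)^⊥, with dim ker(I - K) = dim ker((I - K)^*). Since det(I - K) ≠ 0, 1 is not an eigenvalue of K and ker(I - K) = {0}, so we are in the first case: for every y there is a unique x = (I - K)^(-1) y. Explicitly, by the Sherman–Morrison formula, (I - u v^T)^(-1) = I + u v^T/(1 - v·u), i.e. (I - K)^(-1) = I + K/(-6).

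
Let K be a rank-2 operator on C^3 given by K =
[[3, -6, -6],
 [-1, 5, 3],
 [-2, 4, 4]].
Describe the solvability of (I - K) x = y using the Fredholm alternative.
(I - K) is invertible (det(I - K) = 6 ≠ 0), so for every y in C^3 the equation (I - K) x = y has a unique solution.

K has rank 2 and factors as K = U V^T = u1 v1^T + u2 v2^T with u1 = (0, -1, 0), v1 = (-2, 1, 3), u2 = (-3, 3, 2), v2 = (-1, 2, 2) (multiplying out reproduces the displayed K). The nonzero eigenvalues of U V^T coincide with those of the 2 x 2 matrix G = V^T U = [[v1·u1, v1·u2], [v2·u1, v2·u2]] = [[-1, 15], [-2, 13]], and by the Sylvester determinant identity det(I_3 - U V^T) = det(I_2 - V^T U) = det([[2, -15], [2, -12]]) = (2)(-12) - (-15)(2) = 6. (Direct check: I - K =
[[-2, 6, 6],
 [1, -4, -3],
 [2, -4, -3]]
has determinant 6.) The finite-dimensional Fredholm alternative says: either (I - K) is invertible, or ker(I - K) ≠ {0} and then range(I - K) = ker((I - K)^*)^⊥, with dim ker(I - K) = dim ker((I - K)^*). Since det(I - K) ≠ 0, 1 is not an eigenvalue of K and ker(I - K) = {0}, so we are in the first case: for every y there is a unique x = (I - K)^(-1) y. (Explicitly, by the Woodbury identity, (I - U V^T)^(-1) = I + U (I_2 - G)^(-1) V^T.)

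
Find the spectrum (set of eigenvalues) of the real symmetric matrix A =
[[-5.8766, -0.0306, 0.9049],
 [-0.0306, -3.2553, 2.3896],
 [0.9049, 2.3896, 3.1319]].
sigma(A) ≈ {-6, -4, 4}

A is real symmetric, so its spectrum consists of real eigenvalues. Expanding the characteristic polynomial of the displayed matrix gives
  det(λ I - A) = p(λ) = λ^3 + (6)λ^2 + (-16)λ + (-96).
Solving p(λ) = 0 yields eigenvalues ≈ -6, -4, 4. (A is shown rounded to 4 decimals, so these recover the underlying integer eigenvalues to within that precision.)
Verification: the trace of A = -6 equals the sum of eigenvalues -6, and det(A) ≈ 96.0004 matches the eigenvalue product 96.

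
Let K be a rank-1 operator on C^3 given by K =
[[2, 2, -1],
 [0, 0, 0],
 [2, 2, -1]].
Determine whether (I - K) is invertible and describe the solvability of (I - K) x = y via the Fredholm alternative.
(I - K) is singular (det(I - K) = 0, i.e. 1 ∈ sigma(K)). (I - K) x = y is solvable iff y ⊥ ker((I - K)^*) = span{(2, 2, -1)}, i.e. iff 2y_1 + 2y_2 - y_3 = 0. When solvable, the solutions are x = y + c·(1, 0, 1), c arbitrary (ker(I - K) = span{(1, 0, 1)}, dimension 1).

K has rank 1, so it is an outer product K = u v^T: every row of K is a multiple of one row vector. Reading off the entries, u = (1, 0, 1) and v = (2, 2, -1) (row i of K equals u_i·v^T). A rank-one matrix u v^T satisfies K u = u (v·u) and kills the (2)-dimensional subspace v^⊥, so its characteristic polynomial is lambda^2 (lambda - v·u) with v·u = tr K = 1. Hence the eigenvalues of I - K are 1 (multiplicity 2) and 1 - (1) = 0, so det(I - K) = 0. (Direct check: I - K =
[[-1, -2, 1],
 [0, 1, 0],
 [-2, -2, 2]]
has determinant 0.) So 1 is an eigenvalue of K and (I - K) is not invertible. The finite-dimensional Fredholm alternative says: either (I - K) is invertible, or ker(I - K) ≠ {0} and then range(I - K) = ker((I - K)^*)^⊥, with dim ker(I - K) = dim ker((I - K)^*). We are in the second case, so we need both kernels. Kernel of I - K: (I - K) u = u - u (v·u) = u - u = 0, so ker(I - K) = span{u} = span{(1, 0, 1)} (it is exactly 1-dimensional because rank(I - K) = 2). Kernel of the adjoint: K is real, so (I - K)^* = I - K^T = I - v u^T, and (I - v u^T) v = v - v (u·v) = 0; hence ker((I - K)^*) = span{v} = span{(2, 2, -1)}. Therefore (I - K) x = y is solvable iff <y, v> = 0, i.e. iff 2y_1 + 2y_2 - y_3 = 0. When this holds, K y = u (v·y) = 0, so (I - K) y = y and x = y is a particular solution; the full solution set is the line x = y + c·u = y + c·(1, 0, 1), c ∈ C.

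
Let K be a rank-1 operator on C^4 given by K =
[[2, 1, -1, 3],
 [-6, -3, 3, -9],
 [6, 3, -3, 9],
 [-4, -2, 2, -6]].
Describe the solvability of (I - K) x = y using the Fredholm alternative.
(I - K) is invertible (det(I - K) = 11 ≠ 0), so for every y in C^4 the equation (I - K) x = y has a unique solution.

K has rank 1, so it is an outer product K = u v^T: every row of K is a multiple of one row vector. Reading off the entries, u = (-1, 3, -3, 2) and v = (-2, -1, 1, -3) (row i of K equals u_i·v^T). A rank-one matrix u v^T satisfies K u = u (v·u) and kills the (3)-dimensional subspace v^⊥, so its characteristic polynomial is lambda^3 (lambda - v·u) with v·u = tr K = -10. Hence the eigenvalues of I - K are 1 (multiplicity 3) and 1 - (-10) = 11, so det(I - K) = 11. (Direct check: I - K =
[[-1, -1, 1, -3],
 [6, 4, -3, 9],
 [-6, -3, 4, -9],
 [4, 2, -2, 7]]
has determinant 11.) The finite-dimensional Fredholm alternative says: either (I - K) is invertible, or ker(I - K) ≠ {0} and then range(I - K) = ker((I - K)^*)^⊥, with dim ker(I - K) = dim ker((I - K)^*). Since det(I - K) ≠ 0, 1 is not an eigenvalue of K and ker(I - K) = {0}, so we are in the first case: for every y there is a unique x = (I - K)^(-1) y. Explicitly, by the Sherman–Morrison formula, (I - u v^T)^(-1) = I + u v^T/(1 - v·u), i.e. (I - K)^(-1) = I + K/(11).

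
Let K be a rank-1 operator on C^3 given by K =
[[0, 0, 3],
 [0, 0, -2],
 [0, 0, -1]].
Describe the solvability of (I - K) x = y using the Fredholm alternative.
(I - K) is invertible (det(I - K) = 2 ≠ 0), so for every y in C^3 the equation (I - K) x = y has a unique solution.

K has rank 1, so it is an outer product K = u v^T: every row of K is a multiple of one row vector. Reading off the entries, u = (-3, 2, 1) and v = (0, 0, -1) (row i of K equals u_i·v^T). A rank-one matrix u v^T satisfies K u = u (v·u) and kills the (2)-dimensional subspace v^⊥, so its characteristic polynomial is lambda^2 (lambda - v·u) with v·u = tr K = -1. Hence the eigenvalues of I - K are 1 (multiplicity 2) and 1 - (-1) = 2, so det(I - K) = 2. (Direct check: I - K =
[[1, 0, -3],
 [0, 1, 2],
 [0, 0, 2]]
has determinant 2.) The finite-dimensional Fredholm alternative says: either (I - K) is invertible, or ker(I - K) ≠ {0} and then range(I - K) = ker((I - K)^*)^⊥, with dim ker(I - K) = dim ker((I - K)^*). Since det(I - K) ≠ 0, 1 is not an eigenvalue of K and ker(I - K) = {0}, so we are in the first case: for every y there is a unique x = (I - K)^(-1) y. Explicitly, by the Sherman–Morrison formula, (I - u v^T)^(-1) = I + u v^T/(1 - v·u), i.e. (I - K)^(-1) = I + K/(2).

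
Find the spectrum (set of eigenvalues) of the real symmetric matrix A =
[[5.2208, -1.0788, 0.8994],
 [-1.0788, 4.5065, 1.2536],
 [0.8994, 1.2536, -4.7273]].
sigma(A) ≈ {-5, 4, 6}

A is real symmetric, so its spectrum consists of real eigenvalues. Expanding the characteristic polynomial of the displayed matrix gives
  det(λ I - A) = p(λ) = λ^3 + (-5)λ^2 + (-26)λ + (120.0027).
Solving p(λ) = 0 yields eigenvalues ≈ -5, 4, 6. (A is shown rounded to 4 decimals, so these recover the underlying integer eigenvalues to within that precision.)
Verification: the trace of A = 5 equals the sum of eigenvalues 5, and det(A) ≈ -120.0027 matches the eigenvalue product -120.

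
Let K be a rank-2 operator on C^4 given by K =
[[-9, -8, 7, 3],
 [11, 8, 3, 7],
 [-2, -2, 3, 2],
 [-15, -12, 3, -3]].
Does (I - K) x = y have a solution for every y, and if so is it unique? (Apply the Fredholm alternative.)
(I - K) is invertible (det(I - K) = 152 ≠ 0), so for every y in C^4 the equation (I - K) x = y has a unique solution.

K has rank 2 and factors as K = U V^T = u1 v1^T + u2 v2^T with u1 = (-1, 3, 0, -3), v1 = (3, 2, 2, 3), u2 = (3, -1, 1, 3), v2 = (-2, -2, 3, 2) (multiplying out reproduces the displayed K). The nonzero eigenvalues of U V^T coincide with those of the 2 x 2 matrix G = V^T U = [[v1·u1, v1·u2], [v2·u1, v2·u2]] = [[-6, 18], [-10, 5]], and by the Sylvester determinant identity det(I_4 - U V^T) = det(I_2 - V^T U) = det([[7, -18], [10, -4]]) = (7)(-4) - (-18)(10) = 152. (Direct check: I - K =
[[10, 8, -7, -3],
 [-11, -7, -3, -7],
 [2, 2, -2, -2],
 [15, 12, -3, 4]]
has determinant 152.) The finite-dimensional Fredholm alternative says: either (I - K) is invertible, or ker(I - K) ≠ {0} and then range(I - K) = ker((I - K)^*)^⊥, with dim ker(I - K) = dim ker((I - K)^*). Since det(I - K) ≠ 0, 1 is not an eigenvalue of K and ker(I - K) = {0}, so we are in the first case: for every y there is a unique x = (I - K)^(-1) y. (Explicitly, by the Woodbury identity, (I - U V^T)^(-1) = I + U (I_2 - G)^(-1) V^T.)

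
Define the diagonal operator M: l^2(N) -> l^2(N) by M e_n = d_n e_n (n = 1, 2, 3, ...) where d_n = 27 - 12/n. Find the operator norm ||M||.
||M|| = 27

For a diagonal operator on l^2 with entries d_n, ||M|| = sup_n |d_n|. Here d_1 = 15, d_2 = 21, ..., and d_n = 27 - 12/n increases monotonically toward 27. All terms lie in [15, 27), so |d_n| = d_n and the supremum is the limit 27, which is not attained by any individual d_n. Hence ||M|| = 27.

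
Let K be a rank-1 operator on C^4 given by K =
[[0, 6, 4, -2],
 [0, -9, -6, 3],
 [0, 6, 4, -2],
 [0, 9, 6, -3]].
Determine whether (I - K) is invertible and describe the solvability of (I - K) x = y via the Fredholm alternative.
(I - K) is invertible (det(I - K) = 9 ≠ 0), so for every y in C^4 the equation (I - K) x = y has a unique solution.

K has rank 1, so it is an outer product K = u v^T: every row of K is a multiple of one row vector. Reading off the entries, u = (2, -3, 2, 3) and v = (0, 3, 2, -1) (row i of K equals u_i·v^T). A rank-one matrix u v^T satisfies K u = u (v·u) and kills the (3)-dimensional subspace v^⊥, so its characteristic polynomial is lambda^3 (lambda - v·u) with v·u = tr K = -8. Hence the eigenvalues of I - K are 1 (multiplicity 3) and 1 - (-8) = 9, so det(I - K) = 9. (Direct check: I - K =
[[1, -6, -4, 2],
 [0, 10, 6, -3],
 [0, -6, -3, 2],
 [0, -9, -6, 4]]
has determinant 9.) The finite-dimensional Fredholm alternative says: either (I - K) is invertible, or ker(I - K) ≠ {0} and then range(I - K) = ker((I - K)^*)^⊥, with dim ker(I - K) = dim ker((I - K)^*). Since det(I - K) ≠ 0, 1 is not an eigenvalue of K and ker(I - K) = {0}, so we are in the first case: for every y there is a unique x = (I - K)^(-1) y. Explicitly, by the Sherman–Morrison formula, (I - u v^T)^(-1) = I + u v^T/(1 - v·u), i.e. (I - K)^(-1) = I + K/(9).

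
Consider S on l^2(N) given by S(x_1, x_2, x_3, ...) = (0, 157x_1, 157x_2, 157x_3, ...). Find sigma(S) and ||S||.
sigma(S) = closed disk {z in C : |z| ≤ 157}; ||S|| = 157

Note S = 157·U where U is the unit right shift (U x)_k = x_{k-1} (with x_0 := 0); so ||S|| = 157||U|| and sigma(S) = 157·sigma(U). ||S x||^2 = sum_{k≥1} |157x_k|^2 = 24649||x||^2, so ||S|| = 157 and sigma(S) ⊂ {|z| ≤ 157}. For any |lambda| < 157, the equation (S - lambda I) x = 0 forces x_1 = 0, then 157x_k = lambda x_{k+1} ⇒ x = 0, so S has no eigenvalues. But (S - lambda I) is not surjective for |lambda| < 157: solving (S - lambda I) x = e_1 would require x_n proportional to (lambda/157)^(-n), which is not in l^2. So every |lambda| < 157 lies in the residual spectrum. The boundary |lambda| = 157 is in the approximate point spectrum (the spectrum is closed). Hence sigma(S) is the closed disk of radius 157.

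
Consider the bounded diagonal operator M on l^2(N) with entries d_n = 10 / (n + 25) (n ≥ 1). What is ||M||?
||M|| = 5/13 (attained at n = 1)

For M diagonal, ||M|| = sup_n |d_n| = sup_n 10/(n + 25). This is positive and strictly decreasing in n, so the supremum is attained at n = 1: d_1 = 10/(1 + 25) = 5/13. Hence ||M|| = 5/13.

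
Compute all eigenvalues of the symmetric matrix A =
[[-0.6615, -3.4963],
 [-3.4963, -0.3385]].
sigma(A) ≈ {-4, 3}

A is real symmetric, so its spectrum consists of real eigenvalues. Expanding the characteristic polynomial of the displayed matrix gives
  det(λ I - A) = p(λ) = λ^2 + (1)λ + (-12).
Solving p(λ) = 0 yields eigenvalues ≈ -4, 3. (A is shown rounded to 4 decimals, so these recover the underlying integer eigenvalues to within that precision.)
Verification: the trace of A = -1 equals the sum of eigenvalues -1, and det(A) ≈ -12.0002 matches the eigenvalue product -12.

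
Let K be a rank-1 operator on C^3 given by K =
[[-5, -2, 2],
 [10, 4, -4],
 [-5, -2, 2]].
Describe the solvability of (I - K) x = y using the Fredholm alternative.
(I - K) is singular (det(I - K) = 0, i.e. 1 ∈ sigma(K)). (I - K) x = y is solvable iff y ⊥ ker((I - K)^*) = span{(-5, -2, 2)}, i.e. iff -5y_1 - 2y_2 + 2y_3 = 0. When solvable, the solutions are x = y + c·(1, -2, 1), c arbitrary (ker(I - K) = span{(1, -2, 1)}, dimension 1).

K has rank 1, so it is an outer product K = u v^T: every row of K is a multiple of one row vector. Reading off the entries, u = (1, -2, 1) and v = (-5, -2, 2) (row i of K equals u_i·v^T). A rank-one matrix u v^T satisfies K u = u (v·u) and kills the (2)-dimensional subspace v^⊥, so its characteristic polynomial is lambda^2 (lambda - v·u) with v·u = tr K = 1. Hence the eigenvalues of I - K are 1 (multiplicity 2) and 1 - (1) = 0, so det(I - K) = 0. (Direct check: I - K =
[[6, 2, -2],
 [-10, -3, 4],
 [5, 2, -1]]
has determinant 0.) So 1 is an eigenvalue of K and (I - K) is not invertible. The finite-dimensional Fredholm alternative says: either (I - K) is invertible, or ker(I - K) ≠ {0} and then range(I - K) = ker((I - K)^*)^⊥, with dim ker(I - K) = dim ker((I - K)^*). We are in the second case, so we need both kernels. Kernel of I - K: (I - K) u = u - u (v·u) = u - u = 0, so ker(I - K) = span{u} = span{(1, -2, 1)} (it is exactly 1-dimensional because rank(I - K) = 2). Kernel of the adjoint: K is real, so (I - K)^* = I - K^T = I - v u^T, and (I - v u^T) v = v - v (u·v) = 0; hence ker((I - K)^*) = span{v} = span{(-5, -2, 2)}. Therefore (I - K) x = y is solvable iff <y, v> = 0, i.e. iff -5y_1 - 2y_2 + 2y_3 = 0. When this holds, K y = u (v·y) = 0, so (I - K) y = y and x = y is a particular solution; the full solution set is the line x = y + c·u = y + c·(1, -2, 1), c ∈ C.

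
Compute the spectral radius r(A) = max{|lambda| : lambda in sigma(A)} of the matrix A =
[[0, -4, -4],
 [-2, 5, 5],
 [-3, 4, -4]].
r(A) ≈ 8.7212

The eigenvalues of A are the roots of its characteristic polynomial. With M = A (coefficients from the trace, the sum of principal 2x2 minors, and det A):
  p(λ) = det(λ I - M) = λ^3 - λ^2 - 60λ - 64.
No integer candidate from the rational root theorem (±divisors of 64) is a root, so the roots are irrational. The cubic discriminant is Δ = 687632 > 0, so there are three distinct real roots. p(-7) = -36 and p(-6) = 44 have opposite signs, so a root lies in (-7, -6); Newton's method refines it to λ ≈ -6.6112. p(-2) = 44 and p(-1) = -6 have opposite signs, so a root lies in (-2, -1); Newton's method refines it to λ ≈ -1.11. p(8) = -96 and p(9) = 44 have opposite signs, so a root lies in (8, 9); Newton's method refines it to λ ≈ 8.7212. Check (Vieta): the three roots sum to 1, matching tr M = 1.
Thus the eigenvalues (to 4 decimals) are -6.6112 (modulus 6.6112); -1.11 (modulus 1.11); 8.7212 (modulus 8.7212). The spectral radius is the largest modulus: r(A) ≈ 8.7212. (Cross-check: r(A) ≤ ||A||_2 ≈ 9.2198; equality holds whenever A is normal, though it can also hold for some non-normal A.)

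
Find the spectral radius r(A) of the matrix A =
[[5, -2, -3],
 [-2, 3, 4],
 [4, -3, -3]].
r(A) ≈ 2.7113

The eigenvalues of A are the roots of its characteristic polynomial. With M = A (coefficients from the trace, the sum of principal 2x2 minors, and det A):
  p(λ) = det(λ I - M) = λ^3 - 5λ^2 + 11λ - 13.
No integer candidate from the rational root theorem (±divisors of 13) is a root, so the roots are irrational. The cubic discriminant is Δ = -492 < 0, so there is one real root and a complex-conjugate pair. p(2) = -3 and p(3) = 2 have opposite signs, so a root lies in (2, 3); Newton's method refines it to λ ≈ 2.7113. Dividing out (λ - (2.7113)) leaves approximately λ^2 - 2.2887λ + 4.7947. For λ^2 - 2.2887λ + 4.7947 the discriminant is -13.9407. It is negative, so the remaining roots are the complex-conjugate pair λ ≈ 1.1443 ± 1.8669i. Their product equals the constant term, so |λ|^2 ≈ 4.7947 and |λ| ≈ 2.1897.
Thus the eigenvalues (to 4 decimals) are 2.7113 (modulus 2.7113); 1.1443 ± 1.8669i (modulus 2.1897). The spectral radius is the largest modulus: r(A) ≈ 2.7113. (Cross-check: r(A) ≤ ||A||_2 ≈ 9.7707; equality holds whenever A is normal, though it can also hold for some non-normal A.)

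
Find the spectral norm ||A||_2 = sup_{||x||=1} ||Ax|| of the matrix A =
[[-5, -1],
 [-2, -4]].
||A||_2 = sqrt((46 + sqrt(820))/2) ≈ 6.1088 (= sqrt(largest eigenvalue of A^T A))

||A||_2 = sigma_max(A) = sqrt(lambda_max(A^T A)). Form the symmetric matrix M = A^T A =
[[29, 13],
 [13, 17]].
Its characteristic polynomial (trace, determinant of M give the coefficients) is
  p(λ) = det(λ I - M) = λ^2 - 46λ + 324.
For λ^2 - 46λ + 324 the discriminant is 820. It is nonnegative but not a perfect square, so the roots are real and irrational: λ = (46 ± sqrt(820))/2 ≈ 37.3178, 8.6822.
So the eigenvalues of A^T A are ≈ 8.6822, 37.3178 (all ≥ 0, as they must be for A^T A). The largest is λ_max = (46 + sqrt(820))/2 ≈ 37.3178, hence ||A||_2 = sqrt(λ_max) = sqrt((46 + sqrt(820))/2) ≈ 6.1088.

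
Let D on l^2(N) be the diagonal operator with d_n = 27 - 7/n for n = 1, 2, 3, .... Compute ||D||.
||D|| = 27

For a diagonal operator on l^2 with entries d_n, ||D|| = sup_n |d_n|. Here d_1 = 20, d_2 = 47/2, ..., and d_n = 27 - 7/n increases monotonically toward 27. All terms lie in [20, 27), so |d_n| = d_n and the supremum is the limit 27, which is not attained by any individual d_n. Hence ||D|| = 27.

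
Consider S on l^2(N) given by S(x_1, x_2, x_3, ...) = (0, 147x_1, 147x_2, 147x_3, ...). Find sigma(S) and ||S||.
sigma(S) = closed disk {z in C : |z| ≤ 147}; ||S|| = 147

Note S = 147·U where U is the unit right shift (U x)_k = x_{k-1} (with x_0 := 0); so ||S|| = 147||U|| and sigma(S) = 147·sigma(U). ||S x||^2 = sum_{k≥1} |147x_k|^2 = 21609||x||^2, so ||S|| = 147 and sigma(S) ⊂ {|z| ≤ 147}. For any |lambda| < 147, the equation (S - lambda I) x = 0 forces x_1 = 0, then 147x_k = lambda x_{k+1} ⇒ x = 0, so S has no eigenvalues. But (S - lambda I) is not surjective for |lambda| < 147: solving (S - lambda I) x = e_1 would require x_n proportional to (lambda/147)^(-n), which is not in l^2. So every |lambda| < 147 lies in the residual spectrum. The boundary |lambda| = 147 is in the approximate point spectrum (the spectrum is closed). Hence sigma(S) is the closed disk of radius 147.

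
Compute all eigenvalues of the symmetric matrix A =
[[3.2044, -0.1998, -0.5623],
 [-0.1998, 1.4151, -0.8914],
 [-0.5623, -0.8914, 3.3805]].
sigma(A) ≈ {1, 3, 4}

A is real symmetric, so its spectrum consists of real eigenvalues. Expanding the characteristic polynomial of the displayed matrix gives
  det(λ I - A) = p(λ) = λ^3 + (-8)λ^2 + (19)λ + (-12).
Solving p(λ) = 0 yields eigenvalues ≈ 1, 3, 4. (A is shown rounded to 4 decimals, so these recover the underlying integer eigenvalues to within that precision.)
Verification: the trace of A = 8 equals the sum of eigenvalues 8, and det(A) ≈ 12.0002 matches the eigenvalue product 12.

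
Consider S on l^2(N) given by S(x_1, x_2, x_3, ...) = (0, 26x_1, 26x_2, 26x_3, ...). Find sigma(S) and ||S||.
sigma(S) = closed disk {z in C : |z| ≤ 26}; ||S|| = 26

Note S = 26·U where U is the unit right shift (U x)_k = x_{k-1} (with x_0 := 0); so ||S|| = 26||U|| and sigma(S) = 26·sigma(U). ||S x||^2 = sum_{k≥1} |26x_k|^2 = 676||x||^2, so ||S|| = 26 and sigma(S) ⊂ {|z| ≤ 26}. For any |lambda| < 26, the equation (S - lambda I) x = 0 forces x_1 = 0, then 26x_k = lambda x_{k+1} ⇒ x = 0, so S has no eigenvalues. But (S - lambda I) is not surjective for |lambda| < 26: solving (S - lambda I) x = e_1 would require x_n proportional to (lambda/26)^(-n), which is not in l^2. So every |lambda| < 26 lies in the residual spectrum. The boundary |lambda| = 26 is in the approximate point spectrum (the spectrum is closed). Hence sigma(S) is the closed disk of radius 26.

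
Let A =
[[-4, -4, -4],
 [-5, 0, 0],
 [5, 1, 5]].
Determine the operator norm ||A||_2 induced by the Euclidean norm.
||A||_2 ≈ 10.2991 (= sqrt(largest eigenvalue of A^T A))

||A||_2 = sigma_max(A) = sqrt(lambda_max(A^T A)). Form the symmetric matrix M = A^T A =
[[66, 21, 41],
 [21, 17, 21],
 [41, 21, 41]].
Its characteristic polynomial (trace, sum of principal 2x2 minors, determinant of M give the coefficients) is
  p(λ) = det(λ I - M) = λ^3 - 124λ^2 + 1962λ - 6400.
No integer candidate from the rational root theorem (±divisors of 6400) is a root, so the roots are irrational. The cubic discriminant is Δ = 7089897632 > 0, so there are three distinct real roots. p(4) = -472 and p(5) = 435 have opposite signs, so a root lies in (4, 5); Newton's method refines it to λ ≈ 4.4899. p(13) = 347 and p(14) = -492 have opposite signs, so a root lies in (13, 14); Newton's method refines it to λ ≈ 13.4381. p(106) = -676 and p(107) = 8901 have opposite signs, so a root lies in (106, 107); Newton's method refines it to λ ≈ 106.0719. Check (Vieta): the three roots sum to 124, matching tr M = 124.
So the eigenvalues of A^T A are ≈ 4.4899, 13.4381, 106.0719 (all ≥ 0, as they must be for A^T A). The largest is λ_max ≈ 106.0719, hence ||A||_2 = sqrt(λ_max) ≈ 10.2991.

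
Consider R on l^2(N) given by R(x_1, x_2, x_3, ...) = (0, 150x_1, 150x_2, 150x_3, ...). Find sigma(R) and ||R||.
sigma(R) = closed disk {z in C : |z| ≤ 150}; ||R|| = 150

Note R = 150·U where U is the unit right shift (U x)_k = x_{k-1} (with x_0 := 0); so ||R|| = 150||U|| and sigma(R) = 150·sigma(U). ||R x||^2 = sum_{k≥1} |150x_k|^2 = 22500||x||^2, so ||R|| = 150 and sigma(R) ⊂ {|z| ≤ 150}. For any |lambda| < 150, the equation (R - lambda I) x = 0 forces x_1 = 0, then 150x_k = lambda x_{k+1} ⇒ x = 0, so R has no eigenvalues. But (R - lambda I) is not surjective for |lambda| < 150: solving (R - lambda I) x = e_1 would require x_n proportional to (lambda/150)^(-n), which is not in l^2. So every |lambda| < 150 lies in the residual spectrum. The boundary |lambda| = 150 is in the approximate point spectrum (the spectrum is closed). Hence sigma(R) is the closed disk of radius 150.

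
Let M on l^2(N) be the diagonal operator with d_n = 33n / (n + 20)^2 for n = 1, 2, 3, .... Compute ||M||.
||M|| = 33/80 (attained at n = 20)

For M diagonal, ||M|| = sup_n |d_n|. Treat f(x) = 33x / (x + 20)^2 for real x > 0. By the quotient rule, f'(x) = 33(20 - x)/(x + 20)^3, which is positive for x < 20 and negative for x > 20. So f has a unique maximum at x = 20, and since 20 is a positive integer, the supremum over n ≥ 1 is attained at n = 20: d_20 = 33·20/(20 + 20)^2 = 33·20/1600 = 33/80. Hence ||M|| = 33/80.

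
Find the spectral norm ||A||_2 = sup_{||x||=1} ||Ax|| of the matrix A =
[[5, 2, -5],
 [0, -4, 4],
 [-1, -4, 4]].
||A||_2 ≈ 10.1378 (= sqrt(largest eigenvalue of A^T A))

||A||_2 = sigma_max(A) = sqrt(lambda_max(A^T A)). Form the symmetric matrix M = A^T A =
[[26, 14, -29],
 [14, 36, -42],
 [-29, -42, 57]].
Its characteristic polynomial (trace, sum of principal 2x2 minors, determinant of M give the coefficients) is
  p(λ) = det(λ I - M) = λ^3 - 119λ^2 + 1669λ - 144.
No integer candidate from the rational root theorem (±divisors of 144) is a root, so the roots are irrational. The cubic discriminant is Δ = 20393512341 > 0, so there are three distinct real roots. p(0) = -144 and p(1) = 1407 have opposite signs, so a root lies in (0, 1); Newton's method refines it to λ ≈ 0.0868. p(16) = 192 and p(17) = -1249 have opposite signs, so a root lies in (16, 17); Newton's method refines it to λ ≈ 16.139. p(102) = -6774 and p(103) = 2019 have opposite signs, so a root lies in (102, 103); Newton's method refines it to λ ≈ 102.7741. Check (Vieta): the three roots sum to 119, matching tr M = 119.
So the eigenvalues of A^T A are ≈ 0.0868, 16.139, 102.7741 (all ≥ 0, as they must be for A^T A). The largest is λ_max ≈ 102.7741, hence ||A||_2 = sqrt(λ_max) ≈ 10.1378.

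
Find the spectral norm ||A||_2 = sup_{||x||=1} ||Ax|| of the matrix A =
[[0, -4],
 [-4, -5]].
||A||_2 = sqrt((57 + sqrt(2225))/2) ≈ 7.217 (= sqrt(largest eigenvalue of A^T A))

||A||_2 = sigma_max(A) = sqrt(lambda_max(A^T A)). Form the symmetric matrix M = A^T A =
[[16, 20],
 [20, 41]].
Its characteristic polynomial (trace, determinant of M give the coefficients) is
  p(λ) = det(λ I - M) = λ^2 - 57λ + 256.
For λ^2 - 57λ + 256 the discriminant is 2225. It is nonnegative but not a perfect square, so the roots are real and irrational: λ = (57 ± sqrt(2225))/2 ≈ 52.085, 4.915.
So the eigenvalues of A^T A are ≈ 4.915, 52.085 (all ≥ 0, as they must be for A^T A). The largest is λ_max = (57 + sqrt(2225))/2 ≈ 52.085, hence ||A||_2 = sqrt(λ_max) = sqrt((57 + sqrt(2225))/2) ≈ 7.217.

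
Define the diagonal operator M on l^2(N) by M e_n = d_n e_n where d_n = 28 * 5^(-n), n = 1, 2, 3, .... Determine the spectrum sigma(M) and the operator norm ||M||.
sigma(M) = {28 * 5^(-n) : n ≥ 1} ∪ {0}; ||M|| = 28/5

A bounded diagonal operator on l^2 with diagonal entries d_n has spectrum equal to the closure of {d_n : n ≥ 1}: every d_n is an eigenvalue (with eigenvector e_n), so {d_n} ⊂ sigma(M); the spectrum is closed, so its closure is too; and for lambda not in the closure, (M - lambda I) has bounded inverse (the diagonal entries 1/(d_n - lambda) are bounded). For our sequence d_n = 28 * 5^(-n), n = 1, 2, 3, ...:
  - {d_n} = {28 * 5^(-n) : n ≥ 1}; the only limit point is 0
  - closure = {28 * 5^(-n) : n ≥ 1} ∪ {0}
For the norm: a diagonal operator has ||M|| = sup_n |d_n|. Here d_n = 28 * 5^(-n) is positive and decreasing, so sup_n |d_n| = d_1 = 28/5. So ||M|| = 28/5.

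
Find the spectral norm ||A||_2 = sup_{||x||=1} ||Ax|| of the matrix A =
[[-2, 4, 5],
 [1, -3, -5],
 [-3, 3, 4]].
||A||_2 ≈ 10.5477 (= sqrt(largest eigenvalue of A^T A))

||A||_2 = sigma_max(A) = sqrt(lambda_max(A^T A)). Form the symmetric matrix M = A^T A =
[[14, -20, -27],
 [-20, 34, 47],
 [-27, 47, 66]].
Its characteristic polynomial (trace, sum of principal 2x2 minors, determinant of M give the coefficients) is
  p(λ) = det(λ I - M) = λ^3 - 114λ^2 + 306λ - 64.
No integer candidate from the rational root theorem (±divisors of 64) is a root, so the roots are irrational. The cubic discriminant is Δ = 763083504 > 0, so there are three distinct real roots. p(0) = -64 and p(1) = 129 have opposite signs, so a root lies in (0, 1); Newton's method refines it to λ ≈ 0.2286. p(2) = 100 and p(3) = -145 have opposite signs, so a root lies in (2, 3); Newton's method refines it to λ ≈ 2.5167. p(111) = -3061 and p(112) = 9120 have opposite signs, so a root lies in (111, 112); Newton's method refines it to λ ≈ 111.2547. Check (Vieta): the three roots sum to 114, matching tr M = 114.
So the eigenvalues of A^T A are ≈ 0.2286, 2.5167, 111.2547 (all ≥ 0, as they must be for A^T A). The largest is λ_max ≈ 111.2547, hence ||A||_2 = sqrt(λ_max) ≈ 10.5477.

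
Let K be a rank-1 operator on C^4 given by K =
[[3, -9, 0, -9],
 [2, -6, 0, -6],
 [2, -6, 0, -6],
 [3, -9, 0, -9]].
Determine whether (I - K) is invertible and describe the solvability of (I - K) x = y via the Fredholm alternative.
(I - K) is invertible (det(I - K) = 13 ≠ 0), so for every y in C^4 the equation (I - K) x = y has a unique solution.

K has rank 1, so it is an outer product K = u v^T: every row of K is a multiple of one row vector. Reading off the entries, u = (-3, -2, -2, -3) and v = (-1, 3, 0, 3) (row i of K equals u_i·v^T). A rank-one matrix u v^T satisfies K u = u (v·u) and kills the (3)-dimensional subspace v^⊥, so its characteristic polynomial is lambda^3 (lambda - v·u) with v·u = tr K = -12. Hence the eigenvalues of I - K are 1 (multiplicity 3) and 1 - (-12) = 13, so det(I - K) = 13. (Direct check: I - K =
[[-2, 9, 0, 9],
 [-2, 7, 0, 6],
 [-2, 6, 1, 6],
 [-3, 9, 0, 10]]
has determinant 13.) The finite-dimensional Fredholm alternative says: either (I - K) is invertible, or ker(I - K) ≠ {0} and then range(I - K) = ker((I - K)^*)^⊥, with dim ker(I - K) = dim ker((I - K)^*). Since det(I - K) ≠ 0, 1 is not an eigenvalue of K and ker(I - K) = {0}, so we are in the first case: for every y there is a unique x = (I - K)^(-1) y. Explicitly, by the Sherman–Morrison formula, (I - u v^T)^(-1) = I + u v^T/(1 - v·u), i.e. (I - K)^(-1) = I + K/(13).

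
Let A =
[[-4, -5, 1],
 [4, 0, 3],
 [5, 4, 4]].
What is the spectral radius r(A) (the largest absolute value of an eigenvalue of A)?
r(A) ≈ 5.1404

The eigenvalues of A are the roots of its characteristic polynomial. With M = A (coefficients from the trace, the sum of principal 2x2 minors, and det A):
  p(λ) = det(λ I - M) = λ^3 - 13λ - 69.
No integer candidate from the rational root theorem (±divisors of 69) is a root, so the roots are irrational. The cubic discriminant is Δ = -119759 < 0, so there is one real root and a complex-conjugate pair. p(5) = -9 and p(6) = 69 have opposite signs, so a root lies in (5, 6); Newton's method refines it to λ ≈ 5.1404. Dividing out (λ - (5.1404)) leaves approximately λ^2 + 5.1404λ + 13.4232. For λ^2 + 5.1404λ + 13.4232 the discriminant is -27.2696. It is negative, so the remaining roots are the complex-conjugate pair λ ≈ -2.5702 ± 2.611i. Their product equals the constant term, so |λ|^2 ≈ 13.4232 and |λ| ≈ 3.6638.
Thus the eigenvalues (to 4 decimals) are 5.1404 (modulus 5.1404); -2.5702 ± 2.611i (modulus 3.6638). The spectral radius is the largest modulus: r(A) ≈ 5.1404. (Cross-check: r(A) ≤ ||A||_2 ≈ 10.0436; equality holds whenever A is normal, though it can also hold for some non-normal A.)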